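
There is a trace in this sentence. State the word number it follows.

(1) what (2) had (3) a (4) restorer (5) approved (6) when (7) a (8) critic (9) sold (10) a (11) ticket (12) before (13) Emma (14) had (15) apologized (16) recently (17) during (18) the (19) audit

5

The displaced element is "what" (word 1).
It functions as the direct object of "approved", so the gap sits immediately after word 5 ("approved").
Base order: A restorer had approved what when a critic sold a ticket before Emma had apologized recently during the audit.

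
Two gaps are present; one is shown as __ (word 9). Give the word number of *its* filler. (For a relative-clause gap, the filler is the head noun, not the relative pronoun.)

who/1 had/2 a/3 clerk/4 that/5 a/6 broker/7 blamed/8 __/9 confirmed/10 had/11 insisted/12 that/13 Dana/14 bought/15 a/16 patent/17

The marked gap is inside the relative clause, the direct object of "blamed".
Its filler is the head noun "clerk" (via "that"), at word 4.
(The other dependency links word 1 to a gap after word 10.)

4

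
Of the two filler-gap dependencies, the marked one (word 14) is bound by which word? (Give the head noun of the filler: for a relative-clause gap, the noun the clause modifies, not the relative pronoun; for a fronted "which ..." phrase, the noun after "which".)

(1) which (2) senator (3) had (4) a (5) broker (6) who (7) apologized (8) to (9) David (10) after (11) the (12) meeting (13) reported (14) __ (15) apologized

2

The marked gap is the subject of "apologized".
Its filler is the fronted wh-phrase "which senator", at word 2.
(The other dependency links word 5 to a gap after word 6.)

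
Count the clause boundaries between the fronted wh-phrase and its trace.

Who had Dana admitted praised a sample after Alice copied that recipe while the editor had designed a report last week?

1

"who" is extracted from the subject of "praised".
Boundaries crossed, outermost first: [Ø] — 1 in total.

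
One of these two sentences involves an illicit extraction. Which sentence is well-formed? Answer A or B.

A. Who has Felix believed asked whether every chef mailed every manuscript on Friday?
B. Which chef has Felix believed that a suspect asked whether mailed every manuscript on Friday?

A

In B, the wh-phrase is extracted from inside a wh-island (introduced by "whether"), which blocks movement.
In A, the extraction path crosses only that-complement boundaries, which are transparent.
So A is grammatical.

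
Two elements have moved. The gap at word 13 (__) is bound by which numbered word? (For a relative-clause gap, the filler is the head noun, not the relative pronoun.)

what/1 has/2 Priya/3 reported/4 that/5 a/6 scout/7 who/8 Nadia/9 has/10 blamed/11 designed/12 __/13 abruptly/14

1

The marked gap is the direct object of "designed".
Its filler is the fronted wh-phrase "what", at word 1.
(The other dependency links word 7 to a gap after word 11.)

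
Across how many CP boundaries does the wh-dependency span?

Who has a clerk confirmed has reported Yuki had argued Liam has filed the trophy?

"who" is extracted from the subject of "reported".
Boundaries crossed, outermost first: [Ø] — 1 in total.

1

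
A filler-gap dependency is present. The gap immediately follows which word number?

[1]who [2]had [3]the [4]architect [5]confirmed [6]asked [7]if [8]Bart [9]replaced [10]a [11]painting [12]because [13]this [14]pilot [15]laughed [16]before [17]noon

5

The displaced element is "who" (word 1).
It is linked across 1 clause boundary (Ø).
It functions as the subject of "asked", so the gap sits immediately after word 5 ("confirmed").
Base order: The architect had confirmed who asked if Bart replaced a painting because this pilot laughed before noon.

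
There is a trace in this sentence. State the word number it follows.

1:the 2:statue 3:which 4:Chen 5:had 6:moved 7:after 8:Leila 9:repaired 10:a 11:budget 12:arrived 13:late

6

The displaced element is "the statue" (word 2).
It functions as the direct object of "moved", so the gap sits immediately after word 6 ("moved").
Base order: Chen had moved the statue after Leila repaired a budget.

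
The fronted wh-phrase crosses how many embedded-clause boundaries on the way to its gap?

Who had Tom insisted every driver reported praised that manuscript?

"who" is extracted from the subject of "praised".
Boundaries crossed, outermost first: [Ø], [Ø] — 2 in total.

2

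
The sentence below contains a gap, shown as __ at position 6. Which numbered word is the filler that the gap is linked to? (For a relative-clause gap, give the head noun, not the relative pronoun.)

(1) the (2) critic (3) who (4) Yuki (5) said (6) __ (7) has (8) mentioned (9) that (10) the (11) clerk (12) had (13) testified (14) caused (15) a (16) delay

The gap at 6 is the subject of "mentioned", inside a relative clause.
The relative pronoun is "who" (word 3); it is bound by the head noun immediately before it.
Its filler is the head noun "critic", at word 2.

2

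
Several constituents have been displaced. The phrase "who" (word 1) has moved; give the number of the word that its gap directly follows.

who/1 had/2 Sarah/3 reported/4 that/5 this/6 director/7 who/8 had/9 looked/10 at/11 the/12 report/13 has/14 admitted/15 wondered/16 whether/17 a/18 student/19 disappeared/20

15

The displaced element is "who" (word 1).
It is linked across 2 clause boundaries (that → Ø).
It functions as the subject of "wondered", so the gap sits immediately after word 15 ("admitted").
Base order: Sarah had reported that this director who had looked at the report has admitted that who wondered whether a student disappeared.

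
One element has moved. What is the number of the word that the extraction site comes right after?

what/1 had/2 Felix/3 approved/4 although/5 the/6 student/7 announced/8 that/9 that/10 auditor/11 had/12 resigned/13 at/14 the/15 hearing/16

4

The displaced element is "what" (word 1).
It functions as the direct object of "approved", so the gap sits immediately after word 4 ("approved").
Base order: Felix had approved what although the student announced that that auditor had resigned at the hearing.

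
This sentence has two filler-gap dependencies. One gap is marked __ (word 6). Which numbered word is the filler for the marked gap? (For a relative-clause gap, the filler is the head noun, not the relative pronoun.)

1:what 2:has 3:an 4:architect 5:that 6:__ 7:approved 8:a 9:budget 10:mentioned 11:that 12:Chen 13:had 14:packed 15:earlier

The marked gap is inside the relative clause, the subject of "approved".
Its filler is the head noun "architect" (via "that"), at word 4.
(The other dependency links word 1 to a gap after word 14.)

4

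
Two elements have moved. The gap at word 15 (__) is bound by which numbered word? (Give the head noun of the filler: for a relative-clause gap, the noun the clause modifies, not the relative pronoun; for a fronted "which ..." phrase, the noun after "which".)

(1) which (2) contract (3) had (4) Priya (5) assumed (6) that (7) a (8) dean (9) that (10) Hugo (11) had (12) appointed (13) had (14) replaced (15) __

2

The marked gap is the direct object of "replaced".
Its filler is the fronted wh-phrase "which contract", at word 2.
(The other dependency links word 8 to a gap after word 12.)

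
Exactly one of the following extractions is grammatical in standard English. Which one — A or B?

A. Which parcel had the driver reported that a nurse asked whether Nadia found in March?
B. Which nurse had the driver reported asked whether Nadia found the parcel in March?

In A, the wh-phrase is extracted from inside a wh-island (introduced by "whether"), which blocks movement.
In B, the extraction path crosses only that-complement boundaries, which are transparent.
So B is grammatical.

B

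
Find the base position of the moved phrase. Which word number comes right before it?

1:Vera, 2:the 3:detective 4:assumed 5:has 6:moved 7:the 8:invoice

4

The displaced element is "Vera" (word 1).
It is linked across 1 clause boundary (Ø).
It functions as the subject of "moved", so the gap sits immediately after word 4 ("assumed").
Base order: The detective assumed that Vera has moved the invoice.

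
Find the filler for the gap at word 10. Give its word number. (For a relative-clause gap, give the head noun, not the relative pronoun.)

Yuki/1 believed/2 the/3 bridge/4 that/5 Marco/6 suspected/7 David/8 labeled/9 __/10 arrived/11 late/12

The gap at 10 is the object of "labeled", inside a relative clause.
The relative pronoun is "that" (word 5); it is bound by the head noun immediately before it.
Its filler is the head noun "bridge", at word 4.

4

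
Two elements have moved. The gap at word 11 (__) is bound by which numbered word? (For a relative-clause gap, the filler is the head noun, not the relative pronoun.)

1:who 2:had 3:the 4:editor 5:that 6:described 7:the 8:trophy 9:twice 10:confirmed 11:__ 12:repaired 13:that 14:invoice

1

The marked gap is the subject of "repaired".
Its filler is the fronted wh-phrase "who", at word 1.
(The other dependency links word 4 to a gap after word 5.)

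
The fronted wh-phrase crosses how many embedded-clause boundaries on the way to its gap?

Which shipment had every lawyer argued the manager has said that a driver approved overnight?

2

"which shipment" is extracted from the object of "approved".
Boundaries crossed, outermost first: [Ø], [that] — 2 in total.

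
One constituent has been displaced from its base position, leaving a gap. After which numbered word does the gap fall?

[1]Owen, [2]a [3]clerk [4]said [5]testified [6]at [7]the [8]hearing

4

The displaced element is "Owen" (word 1).
It is linked across 1 clause boundary (Ø).
It functions as the subject of "testified", so the gap sits immediately after word 4 ("said").
Base order: A clerk said that Owen testified at the hearing.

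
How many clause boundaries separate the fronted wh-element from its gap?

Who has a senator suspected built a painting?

1

"who" is extracted from the subject of "built".
Boundaries crossed, outermost first: [Ø] — 1 in total.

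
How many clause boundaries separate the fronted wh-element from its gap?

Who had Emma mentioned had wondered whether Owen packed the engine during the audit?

1

"who" is extracted from the subject of "wondered".
Boundaries crossed, outermost first: [Ø] — 1 in total.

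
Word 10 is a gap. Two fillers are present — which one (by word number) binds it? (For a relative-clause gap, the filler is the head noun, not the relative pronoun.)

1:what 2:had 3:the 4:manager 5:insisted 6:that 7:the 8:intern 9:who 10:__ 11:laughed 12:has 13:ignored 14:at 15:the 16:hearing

The marked gap is inside the relative clause, the subject of "laughed".
Its filler is the head noun "intern" (via "who"), at word 8.
(The other dependency links word 1 to a gap after word 13.)

8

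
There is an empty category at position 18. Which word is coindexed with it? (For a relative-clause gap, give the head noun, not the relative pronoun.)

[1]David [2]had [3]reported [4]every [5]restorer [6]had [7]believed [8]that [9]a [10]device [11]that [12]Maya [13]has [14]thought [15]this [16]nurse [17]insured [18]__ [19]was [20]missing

The gap at 18 is the object of "insured", inside a relative clause.
The relative pronoun is "that" (word 11); it is bound by the head noun immediately before it.
Its filler is the head noun "device", at word 10.

10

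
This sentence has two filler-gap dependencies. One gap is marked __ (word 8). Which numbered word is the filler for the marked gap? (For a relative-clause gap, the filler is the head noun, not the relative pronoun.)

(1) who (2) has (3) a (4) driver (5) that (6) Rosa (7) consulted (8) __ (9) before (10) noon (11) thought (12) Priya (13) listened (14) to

4

The marked gap is inside the relative clause, the direct object of "consulted".
Its filler is the head noun "driver" (via "that"), at word 4.
(The other dependency links word 1 to a gap after word 14.)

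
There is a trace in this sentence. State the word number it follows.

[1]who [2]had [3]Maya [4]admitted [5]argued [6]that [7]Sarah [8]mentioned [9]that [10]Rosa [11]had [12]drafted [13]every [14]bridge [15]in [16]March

The displaced element is "who" (word 1).
It is linked across 1 clause boundary (Ø).
It functions as the subject of "argued", so the gap sits immediately after word 4 ("admitted").
Base order: Maya had admitted that who argued that Sarah mentioned that Rosa had drafted every bridge in March.

4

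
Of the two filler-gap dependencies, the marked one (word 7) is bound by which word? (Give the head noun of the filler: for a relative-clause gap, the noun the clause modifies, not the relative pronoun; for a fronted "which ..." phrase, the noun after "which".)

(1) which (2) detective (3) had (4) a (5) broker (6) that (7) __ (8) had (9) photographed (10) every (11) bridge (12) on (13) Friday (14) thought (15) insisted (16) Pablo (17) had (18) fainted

5

The marked gap is inside the relative clause, the subject of "photographed".
Its filler is the head noun "broker" (via "that"), at word 5.
(The other dependency links word 2 to a gap after word 14.)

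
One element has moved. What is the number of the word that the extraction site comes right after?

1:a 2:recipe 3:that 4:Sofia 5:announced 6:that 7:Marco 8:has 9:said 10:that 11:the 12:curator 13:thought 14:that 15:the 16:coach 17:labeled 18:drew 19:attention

17

The displaced element is "a recipe" (word 2).
It is linked across 3 clause boundaries (that → that → that).
It functions as the direct object of "labeled", so the gap sits immediately after word 17 ("labeled").
Base order: Sofia announced that Marco has said that the curator thought that the coach labeled a recipe.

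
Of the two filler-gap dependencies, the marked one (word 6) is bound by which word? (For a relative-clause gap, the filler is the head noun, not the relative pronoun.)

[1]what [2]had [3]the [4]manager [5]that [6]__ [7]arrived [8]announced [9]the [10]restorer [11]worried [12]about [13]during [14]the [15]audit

4

The marked gap is inside the relative clause, the subject of "arrived".
Its filler is the head noun "manager" (via "that"), at word 4.
(The other dependency links word 1 to a gap after word 12.)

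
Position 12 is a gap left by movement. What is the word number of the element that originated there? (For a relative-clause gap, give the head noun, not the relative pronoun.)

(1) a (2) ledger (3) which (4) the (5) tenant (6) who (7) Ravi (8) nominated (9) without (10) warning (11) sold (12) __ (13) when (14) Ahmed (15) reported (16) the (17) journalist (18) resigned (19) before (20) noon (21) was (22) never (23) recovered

2

The gap at 12 is the object of "sold", inside a relative clause.
The relative pronoun is "which" (word 3); it is bound by the head noun immediately before it.
Its filler is the head noun "ledger", at word 2.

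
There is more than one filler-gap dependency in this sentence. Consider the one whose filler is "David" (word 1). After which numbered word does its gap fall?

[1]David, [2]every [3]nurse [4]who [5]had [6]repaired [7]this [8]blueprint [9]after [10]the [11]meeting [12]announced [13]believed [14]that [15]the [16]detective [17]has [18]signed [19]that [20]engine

The displaced element is "David" (word 1).
It is linked across 1 clause boundary (Ø).
It functions as the subject of "believed", so the gap sits immediately after word 12 ("announced").
Base order: Every nurse who had repaired this blueprint after the meeting announced that David believed that the detective has signed that engine.

12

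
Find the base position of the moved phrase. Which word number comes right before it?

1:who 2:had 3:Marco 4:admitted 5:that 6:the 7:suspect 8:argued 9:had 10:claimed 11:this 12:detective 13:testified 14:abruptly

The displaced element is "who" (word 1).
It is linked across 2 clause boundaries (that → Ø).
It functions as the subject of "claimed", so the gap sits immediately after word 8 ("argued").
Base order: Marco had admitted that the suspect argued that who had claimed this detective testified abruptly.

8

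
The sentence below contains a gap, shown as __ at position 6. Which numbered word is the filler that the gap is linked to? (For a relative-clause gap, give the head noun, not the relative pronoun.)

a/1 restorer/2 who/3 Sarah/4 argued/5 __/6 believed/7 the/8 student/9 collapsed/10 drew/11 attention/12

The gap at 6 is the subject of "believed", inside a relative clause.
The relative pronoun is "who" (word 3); it is bound by the head noun immediately before it.
Its filler is the head noun "restorer", at word 2.

2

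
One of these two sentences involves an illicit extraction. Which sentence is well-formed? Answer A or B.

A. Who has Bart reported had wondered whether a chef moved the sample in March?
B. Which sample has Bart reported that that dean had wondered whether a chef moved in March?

A

In B, the wh-phrase is extracted from inside a wh-island (introduced by "whether"), which blocks movement.
In A, the extraction path crosses only that-complement boundaries, which are transparent.
So A is grammatical.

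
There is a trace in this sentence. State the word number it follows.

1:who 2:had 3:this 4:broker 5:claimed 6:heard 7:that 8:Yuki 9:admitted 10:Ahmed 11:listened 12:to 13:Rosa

The displaced element is "who" (word 1).
It is linked across 1 clause boundary (Ø).
It functions as the subject of "heard", so the gap sits immediately after word 5 ("claimed").
Base order: This broker had claimed that who heard that Yuki admitted Ahmed listened to Rosa.

5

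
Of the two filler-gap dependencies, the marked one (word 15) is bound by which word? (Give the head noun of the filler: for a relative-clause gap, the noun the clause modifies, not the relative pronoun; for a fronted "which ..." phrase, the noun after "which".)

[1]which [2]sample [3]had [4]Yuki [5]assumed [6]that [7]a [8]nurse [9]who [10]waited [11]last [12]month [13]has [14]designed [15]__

The marked gap is the direct object of "designed".
Its filler is the fronted wh-phrase "which sample", at word 2.
(The other dependency links word 8 to a gap after word 9.)

2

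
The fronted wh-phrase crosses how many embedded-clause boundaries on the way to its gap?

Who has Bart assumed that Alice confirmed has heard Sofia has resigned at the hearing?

2

"who" is extracted from the subject of "heard".
Boundaries crossed, outermost first: [that], [Ø] — 2 in total.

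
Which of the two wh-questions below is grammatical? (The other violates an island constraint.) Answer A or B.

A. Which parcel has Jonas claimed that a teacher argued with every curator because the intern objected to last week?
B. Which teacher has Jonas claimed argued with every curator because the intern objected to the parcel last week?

B

In A, the wh-phrase is extracted from inside an adjunct island (introduced by "because"), which blocks movement.
In B, the extraction path crosses only that-complement boundaries, which are transparent.
So B is grammatical.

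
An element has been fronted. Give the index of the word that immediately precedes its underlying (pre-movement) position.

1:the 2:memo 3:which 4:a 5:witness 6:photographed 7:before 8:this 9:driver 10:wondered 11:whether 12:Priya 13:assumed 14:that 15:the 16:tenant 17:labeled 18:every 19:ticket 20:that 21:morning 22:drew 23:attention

6

The displaced element is "the memo" (word 2).
It functions as the direct object of "photographed", so the gap sits immediately after word 6 ("photographed").
Base order: A witness photographed the memo before this driver wondered whether Priya assumed that the tenant labeled every ticket that morning.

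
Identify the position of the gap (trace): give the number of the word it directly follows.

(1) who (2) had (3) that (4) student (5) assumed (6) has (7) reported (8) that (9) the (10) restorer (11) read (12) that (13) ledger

The displaced element is "who" (word 1).
It is linked across 1 clause boundary (Ø).
It functions as the subject of "reported", so the gap sits immediately after word 5 ("assumed").
Base order: That student had assumed that who has reported that the restorer read that ledger.

5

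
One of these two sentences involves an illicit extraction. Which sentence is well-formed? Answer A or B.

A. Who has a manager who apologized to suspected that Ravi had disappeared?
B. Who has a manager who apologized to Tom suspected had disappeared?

B

In A, the wh-phrase is extracted from inside a complex-NP island (relative clause) (introduced by "who"), which blocks movement.
In B, the extraction path crosses only that-complement boundaries, which are transparent.
So B is grammatical.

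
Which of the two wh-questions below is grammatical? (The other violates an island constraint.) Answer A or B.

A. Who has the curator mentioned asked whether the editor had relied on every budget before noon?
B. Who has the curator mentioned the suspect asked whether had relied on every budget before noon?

A

In B, the wh-phrase is extracted from inside a wh-island (introduced by "whether"), which blocks movement.
In A, the extraction path crosses only that-complement boundaries, which are transparent.
So A is grammatical.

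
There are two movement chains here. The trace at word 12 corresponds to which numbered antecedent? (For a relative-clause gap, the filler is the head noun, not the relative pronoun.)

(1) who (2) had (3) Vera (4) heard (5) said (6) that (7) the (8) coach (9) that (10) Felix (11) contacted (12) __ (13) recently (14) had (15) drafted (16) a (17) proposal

8

The marked gap is inside the relative clause, the direct object of "contacted".
Its filler is the head noun "coach" (via "that"), at word 8.
(The other dependency links word 1 to a gap after word 4.)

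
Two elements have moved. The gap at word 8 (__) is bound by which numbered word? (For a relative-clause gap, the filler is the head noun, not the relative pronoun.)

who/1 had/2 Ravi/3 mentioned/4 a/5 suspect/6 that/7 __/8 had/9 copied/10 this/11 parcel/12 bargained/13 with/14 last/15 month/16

6

The marked gap is inside the relative clause, the subject of "copied".
Its filler is the head noun "suspect" (via "that"), at word 6.
(The other dependency links word 1 to a gap after word 14.)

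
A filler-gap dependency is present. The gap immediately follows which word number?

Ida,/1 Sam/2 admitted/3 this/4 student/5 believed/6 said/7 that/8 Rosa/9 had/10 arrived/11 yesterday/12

The displaced element is "Ida" (word 1).
It is linked across 2 clause boundaries (Ø → Ø).
It functions as the subject of "said", so the gap sits immediately after word 6 ("believed").
Base order: Sam admitted this student believed that Ida said that Rosa had arrived yesterday.

6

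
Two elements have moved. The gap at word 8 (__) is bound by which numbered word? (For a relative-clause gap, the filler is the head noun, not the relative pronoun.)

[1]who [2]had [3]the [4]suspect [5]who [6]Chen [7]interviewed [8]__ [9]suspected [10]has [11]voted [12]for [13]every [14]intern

4

The marked gap is inside the relative clause, the direct object of "interviewed".
Its filler is the head noun "suspect" (via "who"), at word 4.
(The other dependency links word 1 to a gap after word 9.)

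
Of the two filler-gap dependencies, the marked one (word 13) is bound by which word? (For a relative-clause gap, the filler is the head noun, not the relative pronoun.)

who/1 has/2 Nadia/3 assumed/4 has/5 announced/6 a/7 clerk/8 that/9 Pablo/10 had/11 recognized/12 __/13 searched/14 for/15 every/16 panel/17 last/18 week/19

The marked gap is inside the relative clause, the direct object of "recognized".
Its filler is the head noun "clerk" (via "that"), at word 8.
(The other dependency links word 1 to a gap after word 4.)

8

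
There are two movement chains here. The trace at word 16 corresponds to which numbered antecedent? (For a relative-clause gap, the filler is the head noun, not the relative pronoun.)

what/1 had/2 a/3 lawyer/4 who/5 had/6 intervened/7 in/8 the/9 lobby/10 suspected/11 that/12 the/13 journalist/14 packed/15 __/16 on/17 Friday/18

1

The marked gap is the direct object of "packed".
Its filler is the fronted wh-phrase "what", at word 1.
(The other dependency links word 4 to a gap after word 5.)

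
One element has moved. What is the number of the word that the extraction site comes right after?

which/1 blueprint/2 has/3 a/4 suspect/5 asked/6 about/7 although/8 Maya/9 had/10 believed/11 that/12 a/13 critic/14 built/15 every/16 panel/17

7

The displaced element is "which blueprint" (word 2).
It functions as the object of the preposition "about" of "asked", so the gap sits immediately after word 7 ("about").
Base order: A suspect has asked about which blueprint although Maya had believed that a critic built every panel.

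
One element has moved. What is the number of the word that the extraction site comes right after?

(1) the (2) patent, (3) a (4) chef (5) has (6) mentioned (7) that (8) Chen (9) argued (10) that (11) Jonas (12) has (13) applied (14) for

The displaced element is "the patent" (word 2).
It is linked across 2 clause boundaries (that → that).
It functions as the object of the preposition "for" of "applied", so the gap sits immediately after word 14 ("for").
Base order: A chef has mentioned that Chen argued that Jonas has applied for the patent.

14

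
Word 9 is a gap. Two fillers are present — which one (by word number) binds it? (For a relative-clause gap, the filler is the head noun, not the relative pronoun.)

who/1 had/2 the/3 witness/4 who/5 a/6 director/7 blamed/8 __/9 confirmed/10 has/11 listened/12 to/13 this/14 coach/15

The marked gap is inside the relative clause, the direct object of "blamed".
Its filler is the head noun "witness" (via "who"), at word 4.
(The other dependency links word 1 to a gap after word 10.)

4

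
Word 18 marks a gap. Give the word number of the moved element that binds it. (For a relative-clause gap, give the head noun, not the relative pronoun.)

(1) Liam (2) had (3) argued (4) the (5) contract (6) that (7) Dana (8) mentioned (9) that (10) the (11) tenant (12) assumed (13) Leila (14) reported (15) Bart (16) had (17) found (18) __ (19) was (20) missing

5

The gap at 18 is the object of "found", inside a relative clause.
The relative pronoun is "that" (word 6); it is bound by the head noun immediately before it.
Its filler is the head noun "contract", at word 5.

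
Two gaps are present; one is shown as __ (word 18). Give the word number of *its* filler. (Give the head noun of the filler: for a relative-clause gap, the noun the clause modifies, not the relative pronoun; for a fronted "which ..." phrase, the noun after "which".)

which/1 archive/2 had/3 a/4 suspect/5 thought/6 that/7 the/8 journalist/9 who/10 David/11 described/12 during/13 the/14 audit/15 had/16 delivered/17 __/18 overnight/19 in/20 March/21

2

The marked gap is the direct object of "delivered".
Its filler is the fronted wh-phrase "which archive", at word 2.
(The other dependency links word 9 to a gap after word 12.)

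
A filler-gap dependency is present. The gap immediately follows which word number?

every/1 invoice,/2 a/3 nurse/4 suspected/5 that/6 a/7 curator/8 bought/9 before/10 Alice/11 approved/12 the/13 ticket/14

9

The displaced element is "every invoice" (word 2).
It is linked across 1 clause boundary (that).
It functions as the direct object of "bought", so the gap sits immediately after word 9 ("bought").
Base order: A nurse suspected that a curator bought every invoice before Alice approved the ticket.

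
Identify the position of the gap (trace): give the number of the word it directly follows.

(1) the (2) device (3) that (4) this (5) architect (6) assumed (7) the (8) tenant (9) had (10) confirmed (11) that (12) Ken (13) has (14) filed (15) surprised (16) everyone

14

The displaced element is "the device" (word 2).
It is linked across 2 clause boundaries (Ø → that).
It functions as the direct object of "filed", so the gap sits immediately after word 14 ("filed").
Base order: This architect assumed the tenant had confirmed that Ken has filed the device.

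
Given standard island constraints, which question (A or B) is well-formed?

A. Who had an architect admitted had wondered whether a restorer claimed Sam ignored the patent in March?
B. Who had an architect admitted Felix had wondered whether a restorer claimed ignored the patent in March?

In B, the wh-phrase is extracted from inside a wh-island (introduced by "whether"), which blocks movement.
In A, the extraction path crosses only that-complement boundaries, which are transparent.
So A is grammatical.

A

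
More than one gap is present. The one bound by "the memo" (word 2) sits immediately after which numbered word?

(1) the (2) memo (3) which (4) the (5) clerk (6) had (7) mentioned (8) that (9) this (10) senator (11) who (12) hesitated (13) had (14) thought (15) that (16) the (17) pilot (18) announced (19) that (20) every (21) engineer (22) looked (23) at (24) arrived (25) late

23

The displaced element is "the memo" (word 2).
It is linked across 3 clause boundaries (that → that → that).
It functions as the object of the preposition "at" of "looked", so the gap sits immediately after word 23 ("at").
Base order: The clerk had mentioned that this senator who hesitated had thought that the pilot announced that every engineer looked at the memo.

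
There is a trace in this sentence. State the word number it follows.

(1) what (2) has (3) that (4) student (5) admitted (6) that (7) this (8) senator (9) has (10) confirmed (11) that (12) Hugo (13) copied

The displaced element is "what" (word 1).
It is linked across 2 clause boundaries (that → that).
It functions as the direct object of "copied", so the gap sits immediately after word 13 ("copied").
Base order: That student has admitted that this senator has confirmed that Hugo copied what.

13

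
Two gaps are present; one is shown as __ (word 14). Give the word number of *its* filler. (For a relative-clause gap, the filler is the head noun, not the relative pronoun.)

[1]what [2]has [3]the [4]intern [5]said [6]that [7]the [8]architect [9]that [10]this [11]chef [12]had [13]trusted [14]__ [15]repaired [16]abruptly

8

The marked gap is inside the relative clause, the direct object of "trusted".
Its filler is the head noun "architect" (via "that"), at word 8.
(The other dependency links word 1 to a gap after word 15.)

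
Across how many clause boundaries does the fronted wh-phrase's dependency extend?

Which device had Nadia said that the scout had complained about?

1

"which device" is extracted from the PP object of "complained".
Boundaries crossed, outermost first: [that] — 1 in total.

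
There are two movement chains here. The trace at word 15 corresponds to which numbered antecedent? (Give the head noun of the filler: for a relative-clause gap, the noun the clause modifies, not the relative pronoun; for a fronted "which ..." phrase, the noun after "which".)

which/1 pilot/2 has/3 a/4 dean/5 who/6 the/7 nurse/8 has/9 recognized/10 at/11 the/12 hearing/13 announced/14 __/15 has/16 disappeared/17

The marked gap is the subject of "disappeared".
Its filler is the fronted wh-phrase "which pilot", at word 2.
(The other dependency links word 5 to a gap after word 10.)

2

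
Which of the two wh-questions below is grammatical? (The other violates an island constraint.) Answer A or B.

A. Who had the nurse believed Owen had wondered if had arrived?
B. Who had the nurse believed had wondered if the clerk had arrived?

B

In A, the wh-phrase is extracted from inside a wh-island (introduced by "if"), which blocks movement.
In B, the extraction path crosses only that-complement boundaries, which are transparent.
So B is grammatical.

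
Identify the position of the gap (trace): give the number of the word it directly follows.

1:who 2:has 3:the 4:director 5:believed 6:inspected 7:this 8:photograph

5

The displaced element is "who" (word 1).
It is linked across 1 clause boundary (Ø).
It functions as the subject of "inspected", so the gap sits immediately after word 5 ("believed").
Base order: The director has believed that who inspected this photograph.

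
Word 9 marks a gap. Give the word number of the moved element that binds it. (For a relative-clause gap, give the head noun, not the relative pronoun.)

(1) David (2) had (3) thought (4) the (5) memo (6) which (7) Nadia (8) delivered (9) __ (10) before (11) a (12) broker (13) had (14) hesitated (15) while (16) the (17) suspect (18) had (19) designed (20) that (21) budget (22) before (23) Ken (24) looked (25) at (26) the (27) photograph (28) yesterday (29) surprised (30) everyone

The gap at 9 is the object of "delivered", inside a relative clause.
The relative pronoun is "which" (word 6); it is bound by the head noun immediately before it.
Its filler is the head noun "memo", at word 5.

5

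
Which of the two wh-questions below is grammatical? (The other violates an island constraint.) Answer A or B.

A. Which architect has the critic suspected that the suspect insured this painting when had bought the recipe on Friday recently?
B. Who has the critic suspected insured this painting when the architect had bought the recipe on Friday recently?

In A, the wh-phrase is extracted from inside an adjunct island (introduced by "when"), which blocks movement.
In B, the extraction path crosses only that-complement boundaries, which are transparent.
So B is grammatical.

B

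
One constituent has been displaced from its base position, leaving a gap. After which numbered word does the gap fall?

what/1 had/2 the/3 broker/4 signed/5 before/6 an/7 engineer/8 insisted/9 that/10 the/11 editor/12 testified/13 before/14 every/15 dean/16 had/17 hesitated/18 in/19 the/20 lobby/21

5

The displaced element is "what" (word 1).
It functions as the direct object of "signed", so the gap sits immediately after word 5 ("signed").
Base order: The broker had signed what before an engineer insisted that the editor testified before every dean had hesitated in the lobby.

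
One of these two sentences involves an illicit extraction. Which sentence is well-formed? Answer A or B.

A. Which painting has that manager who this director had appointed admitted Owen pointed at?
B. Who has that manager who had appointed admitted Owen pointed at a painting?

In B, the wh-phrase is extracted from inside a complex-NP island (relative clause) (introduced by "who"), which blocks movement.
In A, the extraction path crosses only that-complement boundaries, which are transparent.
So A is grammatical.

A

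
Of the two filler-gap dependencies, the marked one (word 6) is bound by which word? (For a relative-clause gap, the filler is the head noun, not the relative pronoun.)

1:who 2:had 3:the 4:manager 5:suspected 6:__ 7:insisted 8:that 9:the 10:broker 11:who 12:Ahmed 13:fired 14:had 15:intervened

1

The marked gap is the subject of "insisted".
Its filler is the fronted wh-phrase "who", at word 1.
(The other dependency links word 10 to a gap after word 13.)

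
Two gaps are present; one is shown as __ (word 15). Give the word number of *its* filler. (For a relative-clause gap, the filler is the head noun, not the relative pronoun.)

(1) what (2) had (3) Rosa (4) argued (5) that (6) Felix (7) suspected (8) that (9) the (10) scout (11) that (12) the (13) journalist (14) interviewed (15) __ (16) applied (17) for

The marked gap is inside the relative clause, the direct object of "interviewed".
Its filler is the head noun "scout" (via "that"), at word 10.
(The other dependency links word 1 to a gap after word 17.)

10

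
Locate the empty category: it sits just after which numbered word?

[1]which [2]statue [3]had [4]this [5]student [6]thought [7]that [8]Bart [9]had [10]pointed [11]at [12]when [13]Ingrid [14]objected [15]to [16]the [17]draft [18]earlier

The displaced element is "which statue" (word 2).
It is linked across 1 clause boundary (that).
It functions as the object of the preposition "at" of "pointed", so the gap sits immediately after word 11 ("at").
Base order: This student had thought that Bart had pointed at which statue when Ingrid objected to the draft earlier.

11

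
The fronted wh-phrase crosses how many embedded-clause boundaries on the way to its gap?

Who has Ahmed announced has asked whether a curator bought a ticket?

"who" is extracted from the subject of "asked".
Boundaries crossed, outermost first: [Ø] — 1 in total.

1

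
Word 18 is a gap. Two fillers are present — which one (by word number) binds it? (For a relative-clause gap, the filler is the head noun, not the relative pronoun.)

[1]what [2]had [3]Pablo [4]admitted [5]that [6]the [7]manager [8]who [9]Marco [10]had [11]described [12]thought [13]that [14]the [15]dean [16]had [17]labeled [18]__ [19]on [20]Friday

The marked gap is the direct object of "labeled".
Its filler is the fronted wh-phrase "what", at word 1.
(The other dependency links word 7 to a gap after word 11.)

1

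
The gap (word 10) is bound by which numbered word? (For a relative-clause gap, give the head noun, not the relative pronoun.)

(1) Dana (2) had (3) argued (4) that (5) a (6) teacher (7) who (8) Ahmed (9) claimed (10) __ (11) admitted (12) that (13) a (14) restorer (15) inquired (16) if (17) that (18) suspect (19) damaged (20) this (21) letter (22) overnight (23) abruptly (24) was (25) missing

The gap at 10 is the subject of "admitted", inside a relative clause.
The relative pronoun is "who" (word 7); it is bound by the head noun immediately before it.
Its filler is the head noun "teacher", at word 6.

6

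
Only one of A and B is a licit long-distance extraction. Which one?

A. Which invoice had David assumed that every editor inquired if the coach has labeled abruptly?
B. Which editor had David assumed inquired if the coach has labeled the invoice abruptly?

B

In A, the wh-phrase is extracted from inside a wh-island (introduced by "if"), which blocks movement.
In B, the extraction path crosses only that-complement boundaries, which are transparent.
So B is grammatical.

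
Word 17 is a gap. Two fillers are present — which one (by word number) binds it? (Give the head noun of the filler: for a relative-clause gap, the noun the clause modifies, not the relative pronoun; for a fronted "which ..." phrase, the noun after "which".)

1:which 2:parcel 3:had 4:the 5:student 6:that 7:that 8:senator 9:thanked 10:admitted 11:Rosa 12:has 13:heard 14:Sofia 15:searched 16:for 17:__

2

The marked gap is the object of the preposition "for" of "searched".
Its filler is the fronted wh-phrase "which parcel", at word 2.
(The other dependency links word 5 to a gap after word 9.)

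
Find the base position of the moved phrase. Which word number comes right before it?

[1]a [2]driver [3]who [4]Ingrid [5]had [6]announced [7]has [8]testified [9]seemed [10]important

6

The displaced element is "a driver" (word 2).
It is linked across 1 clause boundary (Ø).
It functions as the subject of "testified", so the gap sits immediately after word 6 ("announced").
Base order: Ingrid had announced that a driver has testified.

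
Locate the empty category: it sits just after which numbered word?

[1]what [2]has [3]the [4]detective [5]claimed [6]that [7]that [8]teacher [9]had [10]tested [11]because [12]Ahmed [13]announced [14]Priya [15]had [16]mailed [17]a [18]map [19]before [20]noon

10

The displaced element is "what" (word 1).
It is linked across 1 clause boundary (that).
It functions as the direct object of "tested", so the gap sits immediately after word 10 ("tested").
Base order: The detective has claimed that that teacher had tested what because Ahmed announced Priya had mailed a map before noon.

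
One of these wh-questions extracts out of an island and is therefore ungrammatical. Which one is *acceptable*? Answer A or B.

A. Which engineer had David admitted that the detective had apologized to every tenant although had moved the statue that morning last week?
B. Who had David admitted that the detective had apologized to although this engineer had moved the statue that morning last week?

B

In A, the wh-phrase is extracted from inside an adjunct island (introduced by "although"), which blocks movement.
In B, the extraction path crosses only that-complement boundaries, which are transparent.
So B is grammatical.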